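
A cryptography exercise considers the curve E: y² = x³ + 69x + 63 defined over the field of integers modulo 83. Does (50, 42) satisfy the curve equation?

y² = 42² ≡ 21; x³ + 69x + 63 = 128513 ≡ 29 (mod 83). 21 ≠ 29.

no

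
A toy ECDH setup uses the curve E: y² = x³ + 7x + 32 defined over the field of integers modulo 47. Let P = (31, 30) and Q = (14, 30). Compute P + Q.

(31, 30) + (14, 30). λ = (30 - 30)/(14 - 31) ≡ 0/30 mod 47. 30⁻¹ ≡ 11 (mod 47), so λ ≡ 0.
  x = λ² - 31 - 14 = 0 - 45 ≡ 2; y = λ·(31 - 2) - 30 ≡ 17. → (2, 17)

(2, 17)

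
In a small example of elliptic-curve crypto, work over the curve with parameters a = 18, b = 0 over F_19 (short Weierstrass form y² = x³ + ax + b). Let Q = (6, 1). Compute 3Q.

(5, 14)

Repeated addition: build up to 3Q.
2Q: tangent at (6, 1): λ = (3·6² + 18)/(2·1) ≡ 12/2. 2⁻¹ ≡ 10 (mod 19), so λ ≡ 12·10 ≡ 6.
  x = λ² - 6 - 6 = 36 - 12 ≡ 5; y = λ·(6 - 5) - 1 ≡ 5. → (5, 5)
3Q: (5, 5) + (6, 1). λ = (1 - 5)/(6 - 5) ≡ 15/1 mod 19. 1⁻¹ ≡ 1 (mod 19), so λ ≡ 15.
  x = λ² - 5 - 6 = 225 - 11 ≡ 5; y = λ·(5 - 5) - 5 ≡ 14. → (5, 14)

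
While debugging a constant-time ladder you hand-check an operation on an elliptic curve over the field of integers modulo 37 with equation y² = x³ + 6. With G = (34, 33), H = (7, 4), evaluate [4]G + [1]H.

First 4G:
Double-and-add on 4 = (100)₂. Start with G = (34, 33) for the leading 1-bit.
double: tangent at (34, 33): λ = (3·34² + 0)/(2·33) ≡ 27/29. 29⁻¹ ≡ 23 (mod 37), so λ ≡ 27·23 ≡ 29.
  x = λ² - 34 - 34 = 841 - 68 ≡ 33; y = λ·(34 - 33) - 33 ≡ 33. → (33, 33)
double: tangent at (33, 33): λ = (3·33² + 0)/(2·33) ≡ 11/29. 29⁻¹ ≡ 23 (mod 37), so λ ≡ 11·23 ≡ 31.
  x = λ² - 33 - 33 = 961 - 66 ≡ 7; y = λ·(33 - 7) - 33 ≡ 33. → (7, 33)
4G = (7, 33).
Finally 4G + H:
(7, 33) + (7, 4): same x and y₁ ≡ -y₂, so the sum is the point at infinity.

O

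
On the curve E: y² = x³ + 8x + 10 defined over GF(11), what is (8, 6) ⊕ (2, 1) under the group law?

(2, 10)

(8, 6) + (2, 1). λ = (1 - 6)/(2 - 8) ≡ 6/5 mod 11. 5⁻¹ ≡ 9 (mod 11) since 5·9 = 45 ≡ 1, so λ ≡ 10.
  x = λ² - 8 - 2 = 100 - 10 ≡ 2; y = λ·(8 - 2) - 6 ≡ 10. → (2, 10)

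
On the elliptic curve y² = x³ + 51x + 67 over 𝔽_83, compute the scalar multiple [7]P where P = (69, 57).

Repeated addition: build up to 7P.
2P: tangent at (69, 57): λ = (3·69² + 51)/(2·57) ≡ 58/31. 31⁻¹ ≡ 75 (mod 83) since 31·75 = 2325 ≡ 1, so λ ≡ 58·75 ≡ 34.
  x = λ² - 69 - 69 = 1156 - 138 ≡ 22; y = λ·(69 - 22) - 57 ≡ 47. → (22, 47)
3P: (22, 47) + (69, 57). λ = (57 - 47)/(69 - 22) ≡ 10/47 mod 83. 47⁻¹ ≡ 53 (mod 83) since 47·53 = 2491 ≡ 1, so λ ≡ 32.
  x = λ² - 22 - 69 = 1024 - 91 ≡ 20; y = λ·(22 - 20) - 47 ≡ 17. → (20, 17)
4P: (20, 17) + (69, 57). λ = (57 - 17)/(69 - 20) ≡ 40/49 mod 83. 49⁻¹ ≡ 61 (mod 83), so λ ≡ 33.
  x = λ² - 20 - 69 = 1089 - 89 ≡ 4; y = λ·(20 - 4) - 17 ≡ 13. → (4, 13)
5P: (4, 13) + (69, 57). λ = (57 - 13)/(69 - 4) ≡ 44/65 mod 83. 65⁻¹ ≡ 23 (mod 83), so λ ≡ 16.
  x = λ² - 4 - 69 = 256 - 73 ≡ 17; y = λ·(4 - 17) - 13 ≡ 28. → (17, 28)
6P: (17, 28) + (69, 57). λ = (57 - 28)/(69 - 17) ≡ 29/52 mod 83. 52⁻¹ ≡ 8 (mod 83) since 52·8 = 416 ≡ 1, so λ ≡ 66.
  x = λ² - 17 - 69 = 4356 - 86 ≡ 37; y = λ·(17 - 37) - 28 ≡ 63. → (37, 63)
7P: (37, 63) + (69, 57). λ = (57 - 63)/(69 - 37) ≡ 77/32 mod 83. 32⁻¹ ≡ 13 (mod 83) since 32·13 = 416 ≡ 1, so λ ≡ 5.
  x = λ² - 37 - 69 = 25 - 106 ≡ 2; y = λ·(37 - 2) - 63 ≡ 29. → (2, 29)

(2, 29)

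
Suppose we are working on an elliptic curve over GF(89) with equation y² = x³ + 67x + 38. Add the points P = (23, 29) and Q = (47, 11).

(23, 29) + (47, 11). λ = (11 - 29)/(47 - 23) ≡ 71/24 mod 89. 24⁻¹ ≡ 26 (mod 89), so λ ≡ 66.
  x = λ² - 23 - 47 = 4356 - 70 ≡ 14; y = λ·(23 - 14) - 29 ≡ 31. → (14, 31)

(14, 31)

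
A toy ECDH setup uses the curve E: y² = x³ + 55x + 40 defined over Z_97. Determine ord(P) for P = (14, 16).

2P: tangent at (14, 16): λ = (3·14² + 55)/(2·16) ≡ 61/32. 32⁻¹ ≡ 94 (mod 97), so λ ≡ 61·94 ≡ 11.
  x = λ² - 14 - 14 = 121 - 28 ≡ 93; y = λ·(14 - 93) - 16 ≡ 85. → (93, 85)
3P: (93, 85) + (14, 16). λ = (16 - 85)/(14 - 93) ≡ 28/18 mod 97. 18⁻¹ ≡ 27 (mod 97), so λ ≡ 77.
  x = λ² - 93 - 14 = 5929 - 107 ≡ 2; y = λ·(93 - 2) - 85 ≡ 35. → (2, 35)
4P: (2, 35) + (14, 16). λ = (16 - 35)/(14 - 2) ≡ 78/12 mod 97. 12⁻¹ ≡ 89 (mod 97), so λ ≡ 55.
  x = λ² - 2 - 14 = 3025 - 16 ≡ 2; y = λ·(2 - 2) - 35 ≡ 62. → (2, 62)
5P: (2, 62) + (14, 16). λ = (16 - 62)/(14 - 2) ≡ 51/12 mod 97. 12⁻¹ ≡ 89 (mod 97) since 12·89 = 1068 ≡ 1, so λ ≡ 77.
  x = λ² - 2 - 14 = 5929 - 16 ≡ 93; y = λ·(2 - 93) - 62 ≡ 12. → (93, 12)
6P: (93, 12) + (14, 16). λ = (16 - 12)/(14 - 93) ≡ 4/18 mod 97. 18⁻¹ ≡ 27 (mod 97), so λ ≡ 11.
  x = λ² - 93 - 14 = 121 - 107 ≡ 14; y = λ·(93 - 14) - 12 ≡ 81. → (14, 81)
7P: (14, 81) + (14, 16): same x and y₁ ≡ -y₂, so the sum is ∞.
7P = ∞, so the order is 7.

7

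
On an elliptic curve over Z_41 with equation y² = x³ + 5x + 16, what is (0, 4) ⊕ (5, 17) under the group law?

(0, 4) + (5, 17). λ = (17 - 4)/(5 - 0) ≡ 13/5 mod 41. 5⁻¹ ≡ 33 (mod 41) since 5·33 = 165 ≡ 1, so λ ≡ 19.
  x = λ² - 0 - 5 = 361 - 5 ≡ 28; y = λ·(0 - 28) - 4 ≡ 38. → (28, 38)

(28, 38)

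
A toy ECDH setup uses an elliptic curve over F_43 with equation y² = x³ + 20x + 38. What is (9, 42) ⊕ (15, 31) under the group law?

(14, 3)

(9, 42) + (15, 31). λ = (31 - 42)/(15 - 9) ≡ 32/6 mod 43. 6⁻¹ ≡ 36 (mod 43) since 6·36 = 216 ≡ 1, so λ ≡ 34.
  x = λ² - 9 - 15 = 1156 - 24 ≡ 14; y = λ·(9 - 14) - 42 ≡ 3. → (14, 3)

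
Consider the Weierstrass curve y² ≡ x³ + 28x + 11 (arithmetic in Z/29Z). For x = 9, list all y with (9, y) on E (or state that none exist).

8, 21

x³ + 28x + 11 = 992 ≡ 6 (mod 29).
Square roots of 6 mod 29: 8 and 21 (since 8² = 64 ≡ 6).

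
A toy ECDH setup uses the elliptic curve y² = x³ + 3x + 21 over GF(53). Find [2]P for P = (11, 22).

tangent at (11, 22): λ = (3·11² + 3)/(2·22) ≡ 48/44. 44⁻¹ ≡ 47 (mod 53) since 44·47 = 2068 ≡ 1, so λ ≡ 48·47 ≡ 30.
  x = λ² - 11 - 11 = 900 - 22 ≡ 30; y = λ·(11 - 30) - 22 ≡ 44. → (30, 44)

(30, 44)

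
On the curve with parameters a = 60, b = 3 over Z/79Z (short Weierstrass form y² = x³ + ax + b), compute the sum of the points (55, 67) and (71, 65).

(53, 71)

(55, 67) + (71, 65). λ = (65 - 67)/(71 - 55) ≡ 77/16 mod 79. 16⁻¹ ≡ 5 (mod 79) since 16·5 = 80 ≡ 1, so λ ≡ 69.
  x = λ² - 55 - 71 = 4761 - 126 ≡ 53; y = λ·(55 - 53) - 67 ≡ 71. → (53, 71)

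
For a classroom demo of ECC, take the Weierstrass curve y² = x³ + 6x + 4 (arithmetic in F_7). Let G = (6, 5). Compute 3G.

Repeated addition: build up to 3G.
2G: tangent at (6, 5): λ = (3·6² + 6)/(2·5) ≡ 2/3. 3⁻¹ ≡ 5 (mod 7), so λ ≡ 2·5 ≡ 3.
  x = λ² - 6 - 6 = 9 - 12 ≡ 4; y = λ·(6 - 4) - 5 ≡ 1. → (4, 1)
3G: (4, 1) + (6, 5). λ = (5 - 1)/(6 - 4) ≡ 4/2 mod 7. 2⁻¹ ≡ 4 (mod 7), so λ ≡ 2.
  x = λ² - 4 - 6 = 4 - 10 ≡ 1; y = λ·(4 - 1) - 1 ≡ 5. → (1, 5)

(1, 5)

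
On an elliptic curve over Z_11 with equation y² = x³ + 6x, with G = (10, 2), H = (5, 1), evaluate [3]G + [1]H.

(10, 9)

First 3G:
Repeated addition: build up to 3G.
2G: tangent at (10, 2): λ = (3·10² + 6)/(2·2) ≡ 9/4. 4⁻¹ ≡ 3 (mod 11), so λ ≡ 9·3 ≡ 5.
  x = λ² - 10 - 10 = 25 - 20 ≡ 5; y = λ·(10 - 5) - 2 ≡ 1. → (5, 1)
3G: (5, 1) + (10, 2). λ = (2 - 1)/(10 - 5) ≡ 1/5 mod 11. 5⁻¹ ≡ 9 (mod 11), so λ ≡ 9.
  x = λ² - 5 - 10 = 81 - 15 ≡ 0; y = λ·(5 - 0) - 1 ≡ 0. → (0, 0)
3G = (0, 0).
Finally 3G + H:
(0, 0) + (5, 1). λ = (1 - 0)/(5 - 0) ≡ 1/5 mod 11. 5⁻¹ ≡ 9 (mod 11), so λ ≡ 9.
  x = λ² - 0 - 5 = 81 - 5 ≡ 10; y = λ·(0 - 10) - 0 ≡ 9. → (10, 9)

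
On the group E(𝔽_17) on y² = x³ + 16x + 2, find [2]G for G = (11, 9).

tangent at (11, 9): λ = (3·11² + 16)/(2·9) ≡ 5/1. 1⁻¹ ≡ 1 (mod 17) since 1·1 = 1 ≡ 1, so λ ≡ 5·1 ≡ 5.
  x = λ² - 11 - 11 = 25 - 22 ≡ 3; y = λ·(11 - 3) - 9 ≡ 14. → (3, 14)

(3, 14)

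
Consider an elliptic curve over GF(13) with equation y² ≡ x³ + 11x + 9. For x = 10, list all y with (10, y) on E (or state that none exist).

x³ + 11x + 9 = 1119 ≡ 1 (mod 13).
Square roots of 1 mod 13: 1 and 12 (since 1² = 1 ≡ 1).

1, 12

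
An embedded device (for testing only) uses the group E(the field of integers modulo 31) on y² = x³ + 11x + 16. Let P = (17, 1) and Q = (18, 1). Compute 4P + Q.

(14, 0)

First 4P:
Repeated addition: build up to 4P.
2P: tangent at (17, 1): λ = (3·17² + 11)/(2·1) ≡ 10/2. 2⁻¹ ≡ 16 (mod 31), so λ ≡ 10·16 ≡ 5.
  x = λ² - 17 - 17 = 25 - 34 ≡ 22; y = λ·(17 - 22) - 1 ≡ 5. → (22, 5)
3P: (22, 5) + (17, 1). λ = (1 - 5)/(17 - 22) ≡ 27/26 mod 31. 26⁻¹ ≡ 6 (mod 31), so λ ≡ 7.
  x = λ² - 22 - 17 = 49 - 39 ≡ 10; y = λ·(22 - 10) - 5 ≡ 17. → (10, 17)
4P: (10, 17) + (17, 1). λ = (1 - 17)/(17 - 10) ≡ 15/7 mod 31. 7⁻¹ ≡ 9 (mod 31), so λ ≡ 11.
  x = λ² - 10 - 17 = 121 - 27 ≡ 1; y = λ·(10 - 1) - 17 ≡ 20. → (1, 20)
4P = (1, 20).
Finally 4P + Q:
(1, 20) + (18, 1). λ = (1 - 20)/(18 - 1) ≡ 12/17 mod 31. 17⁻¹ ≡ 11 (mod 31) since 17·11 = 187 ≡ 1, so λ ≡ 8.
  x = λ² - 1 - 18 = 64 - 19 ≡ 14; y = λ·(1 - 14) - 20 ≡ 0. → (14, 0)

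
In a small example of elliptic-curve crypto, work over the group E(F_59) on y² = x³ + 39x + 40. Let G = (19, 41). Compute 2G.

(50, 50)

tangent at (19, 41): λ = (3·19² + 39)/(2·41) ≡ 1/23. 23⁻¹ ≡ 18 (mod 59) since 23·18 = 414 ≡ 1, so λ ≡ 1·18 ≡ 18.
  x = λ² - 19 - 19 = 324 - 38 ≡ 50; y = λ·(19 - 50) - 41 ≡ 50. → (50, 50)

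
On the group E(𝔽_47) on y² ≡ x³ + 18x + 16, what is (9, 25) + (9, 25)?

(31, 35)

tangent at (9, 25): λ = (3·9² + 18)/(2·25) ≡ 26/3. 3⁻¹ ≡ 16 (mod 47) since 3·16 = 48 ≡ 1, so λ ≡ 26·16 ≡ 40.
  x = λ² - 9 - 9 = 1600 - 18 ≡ 31; y = λ·(9 - 31) - 25 ≡ 35. → (31, 35)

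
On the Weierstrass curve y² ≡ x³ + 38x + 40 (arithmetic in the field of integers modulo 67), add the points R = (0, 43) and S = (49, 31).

(11, 39)

(0, 43) + (49, 31). λ = (31 - 43)/(49 - 0) ≡ 55/49 mod 67. 49⁻¹ ≡ 26 (mod 67), so λ ≡ 23.
  x = λ² - 0 - 49 = 529 - 49 ≡ 11; y = λ·(0 - 11) - 43 ≡ 39. → (11, 39)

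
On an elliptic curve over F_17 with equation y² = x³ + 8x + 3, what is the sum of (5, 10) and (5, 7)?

The two points share x = 5 and their y-coordinates satisfy 10 + 7 ≡ 0 (mod 17), so they are inverses. Their sum is 𝒪.

O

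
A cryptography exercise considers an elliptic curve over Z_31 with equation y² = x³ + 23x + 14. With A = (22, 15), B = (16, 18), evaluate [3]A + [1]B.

O

First 3A:
Repeated addition: build up to 3A.
2A: tangent at (22, 15): λ = (3·22² + 23)/(2·15) ≡ 18/30. 30⁻¹ ≡ 30 (mod 31) since 30·30 = 900 ≡ 1, so λ ≡ 18·30 ≡ 13.
  x = λ² - 22 - 22 = 169 - 44 ≡ 1; y = λ·(22 - 1) - 15 ≡ 10. → (1, 10)
3A: (1, 10) + (22, 15). λ = (15 - 10)/(22 - 1) ≡ 5/21 mod 31. 21⁻¹ ≡ 3 (mod 31) since 21·3 = 63 ≡ 1, so λ ≡ 15.
  x = λ² - 1 - 22 = 225 - 23 ≡ 16; y = λ·(1 - 16) - 10 ≡ 13. → (16, 13)
3A = (16, 13).
Finally 3A + B:
(16, 13) + (16, 18): same x and y₁ ≡ -y₂, so the sum is the point at infinity.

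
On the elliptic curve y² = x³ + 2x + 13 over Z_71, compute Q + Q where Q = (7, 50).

tangent at (7, 50): λ = (3·7² + 2)/(2·50) ≡ 7/29. 29⁻¹ ≡ 49 (mod 71) since 29·49 = 1421 ≡ 1, so λ ≡ 7·49 ≡ 59.
  x = λ² - 7 - 7 = 3481 - 14 ≡ 59; y = λ·(7 - 59) - 50 ≡ 6. → (59, 6)

(59, 6)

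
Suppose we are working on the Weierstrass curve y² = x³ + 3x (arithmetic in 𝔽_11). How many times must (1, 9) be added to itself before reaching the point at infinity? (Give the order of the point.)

2P: tangent at (1, 9): λ = (3·1² + 3)/(2·9) ≡ 6/7. 7⁻¹ ≡ 8 (mod 11), so λ ≡ 6·8 ≡ 4.
  x = λ² - 1 - 1 = 16 - 2 ≡ 3; y = λ·(1 - 3) - 9 ≡ 5. → (3, 5)
3P: (3, 5) + (1, 9). λ = (9 - 5)/(1 - 3) ≡ 4/9 mod 11. 9⁻¹ ≡ 5 (mod 11) since 9·5 = 45 ≡ 1, so λ ≡ 9.
  x = λ² - 3 - 1 = 81 - 4 ≡ 0; y = λ·(3 - 0) - 5 ≡ 0. → (0, 0)
4P: (0, 0) + (1, 9). λ = (9 - 0)/(1 - 0) ≡ 9/1 mod 11. 1⁻¹ ≡ 1 (mod 11) since 1·1 = 1 ≡ 1, so λ ≡ 9.
  x = λ² - 0 - 1 = 81 - 1 ≡ 3; y = λ·(0 - 3) - 0 ≡ 6. → (3, 6)
5P: (3, 6) + (1, 9). λ = (9 - 6)/(1 - 3) ≡ 3/9 mod 11. 9⁻¹ ≡ 5 (mod 11), so λ ≡ 4.
  x = λ² - 3 - 1 = 16 - 4 ≡ 1; y = λ·(3 - 1) - 6 ≡ 2. → (1, 2)
6P: (1, 2) + (1, 9): same x and y₁ ≡ -y₂, so the sum is the point at infinity.
6P = the point at infinity, so the order is 6.

6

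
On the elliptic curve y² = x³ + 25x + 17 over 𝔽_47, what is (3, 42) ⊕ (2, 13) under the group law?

(37, 6)

(3, 42) + (2, 13). λ = (13 - 42)/(2 - 3) ≡ 18/46 mod 47. 46⁻¹ ≡ 46 (mod 47), so λ ≡ 29.
  x = λ² - 3 - 2 = 841 - 5 ≡ 37; y = λ·(3 - 37) - 42 ≡ 6. → (37, 6)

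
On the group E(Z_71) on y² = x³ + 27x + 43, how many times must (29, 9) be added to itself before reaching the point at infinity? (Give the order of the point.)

2P: tangent at (29, 9): λ = (3·29² + 27)/(2·9) ≡ 65/18. 18⁻¹ ≡ 4 (mod 71) since 18·4 = 72 ≡ 1, so λ ≡ 65·4 ≡ 47.
  x = λ² - 29 - 29 = 2209 - 58 ≡ 21; y = λ·(29 - 21) - 9 ≡ 12. → (21, 12)
3P: (21, 12) + (29, 9). λ = (9 - 12)/(29 - 21) ≡ 68/8 mod 71. 8⁻¹ ≡ 9 (mod 71) since 8·9 = 72 ≡ 1, so λ ≡ 44.
  x = λ² - 21 - 29 = 1936 - 50 ≡ 40; y = λ·(21 - 40) - 12 ≡ 4. → (40, 4)
4P: (40, 4) + (29, 9). λ = (9 - 4)/(29 - 40) ≡ 5/60 mod 71. 60⁻¹ ≡ 58 (mod 71), so λ ≡ 6.
  x = λ² - 40 - 29 = 36 - 69 ≡ 38; y = λ·(40 - 38) - 4 ≡ 8. → (38, 8)
5P: (38, 8) + (29, 9). λ = (9 - 8)/(29 - 38) ≡ 1/62 mod 71. 62⁻¹ ≡ 63 (mod 71) since 62·63 = 3906 ≡ 1, so λ ≡ 63.
  x = λ² - 38 - 29 = 3969 - 67 ≡ 68; y = λ·(38 - 68) - 8 ≡ 19. → (68, 19)
6P: (68, 19) + (29, 9). λ = (9 - 19)/(29 - 68) ≡ 61/32 mod 71. 32⁻¹ ≡ 20 (mod 71) since 32·20 = 640 ≡ 1, so λ ≡ 13.
  x = λ² - 68 - 29 = 169 - 97 ≡ 1; y = λ·(68 - 1) - 19 ≡ 0. → (1, 0)
7P: (1, 0) + (29, 9). λ = (9 - 0)/(29 - 1) ≡ 9/28 mod 71. 28⁻¹ ≡ 33 (mod 71) since 28·33 = 924 ≡ 1, so λ ≡ 13.
  x = λ² - 1 - 29 = 169 - 30 ≡ 68; y = λ·(1 - 68) - 0 ≡ 52. → (68, 52)
8P: (68, 52) + (29, 9). λ = (9 - 52)/(29 - 68) ≡ 28/32 mod 71. 32⁻¹ ≡ 20 (mod 71) since 32·20 = 640 ≡ 1, so λ ≡ 63.
  x = λ² - 68 - 29 = 3969 - 97 ≡ 38; y = λ·(68 - 38) - 52 ≡ 63. → (38, 63)
9P: (38, 63) + (29, 9). λ = (9 - 63)/(29 - 38) ≡ 17/62 mod 71. 62⁻¹ ≡ 63 (mod 71), so λ ≡ 6.
  x = λ² - 38 - 29 = 36 - 67 ≡ 40; y = λ·(38 - 40) - 63 ≡ 67. → (40, 67)
10P: (40, 67) + (29, 9). λ = (9 - 67)/(29 - 40) ≡ 13/60 mod 71. 60⁻¹ ≡ 58 (mod 71) since 60·58 = 3480 ≡ 1, so λ ≡ 44.
  x = λ² - 40 - 29 = 1936 - 69 ≡ 21; y = λ·(40 - 21) - 67 ≡ 59. → (21, 59)
11P: (21, 59) + (29, 9). λ = (9 - 59)/(29 - 21) ≡ 21/8 mod 71. 8⁻¹ ≡ 9 (mod 71) since 8·9 = 72 ≡ 1, so λ ≡ 47.
  x = λ² - 21 - 29 = 2209 - 50 ≡ 29; y = λ·(21 - 29) - 59 ≡ 62. → (29, 62)
12P: (29, 62) + (29, 9): same x and y₁ ≡ -y₂, so the sum is the point at infinity.
12P = the point at infinity, so the order is 12.

12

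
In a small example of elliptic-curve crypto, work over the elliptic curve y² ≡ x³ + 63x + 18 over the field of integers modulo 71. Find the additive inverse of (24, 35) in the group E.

(24, 36)

-(24, 35) = (24, -35 mod 71) = (24, 36).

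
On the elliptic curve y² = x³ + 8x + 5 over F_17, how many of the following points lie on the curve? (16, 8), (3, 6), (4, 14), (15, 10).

(16, 8): 8² ≡ 13, rhs ≡ 13 → on.
(3, 6): 6² ≡ 2, rhs ≡ 5 → off.
(4, 14): 14² ≡ 9, rhs ≡ 16 → off.
(15, 10): 10² ≡ 15, rhs ≡ 15 → on.

2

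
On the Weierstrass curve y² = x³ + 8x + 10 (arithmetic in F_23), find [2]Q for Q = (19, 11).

tangent at (19, 11): λ = (3·19² + 8)/(2·11) ≡ 10/22. 22⁻¹ ≡ 22 (mod 23) since 22·22 = 484 ≡ 1, so λ ≡ 10·22 ≡ 13.
  x = λ² - 19 - 19 = 169 - 38 ≡ 16; y = λ·(19 - 16) - 11 ≡ 5. → (16, 5)

(16, 5)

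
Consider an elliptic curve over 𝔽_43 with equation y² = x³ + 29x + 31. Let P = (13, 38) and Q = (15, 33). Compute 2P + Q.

First 2P:
Repeated addition: build up to 2P.
2P: tangent at (13, 38): λ = (3·13² + 29)/(2·38) ≡ 20/33. 33⁻¹ ≡ 30 (mod 43) since 33·30 = 990 ≡ 1, so λ ≡ 20·30 ≡ 41.
  x = λ² - 13 - 13 = 1681 - 26 ≡ 21; y = λ·(13 - 21) - 38 ≡ 21. → (21, 21)
2P = (21, 21).
Finally 2P + Q:
(21, 21) + (15, 33). λ = (33 - 21)/(15 - 21) ≡ 12/37 mod 43. 37⁻¹ ≡ 7 (mod 43) since 37·7 = 259 ≡ 1, so λ ≡ 41.
  x = λ² - 21 - 15 = 1681 - 36 ≡ 11; y = λ·(21 - 11) - 21 ≡ 2. → (11, 2)

(11, 2)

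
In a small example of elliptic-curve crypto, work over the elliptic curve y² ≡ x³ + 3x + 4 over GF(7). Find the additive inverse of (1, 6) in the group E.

(1, 1)

-(1, 6) = (1, -6 mod 7) = (1, 1).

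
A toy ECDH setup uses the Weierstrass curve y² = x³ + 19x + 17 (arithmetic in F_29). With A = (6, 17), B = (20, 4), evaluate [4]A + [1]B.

(11, 22)

First 4A:
Repeated addition: build up to 4A.
2A: tangent at (6, 17): λ = (3·6² + 19)/(2·17) ≡ 11/5. 5⁻¹ ≡ 6 (mod 29) since 5·6 = 30 ≡ 1, so λ ≡ 11·6 ≡ 8.
  x = λ² - 6 - 6 = 64 - 12 ≡ 23; y = λ·(6 - 23) - 17 ≡ 21. → (23, 21)
3A: (23, 21) + (6, 17). λ = (17 - 21)/(6 - 23) ≡ 25/12 mod 29. 12⁻¹ ≡ 17 (mod 29) since 12·17 = 204 ≡ 1, so λ ≡ 19.
  x = λ² - 23 - 6 = 361 - 29 ≡ 13; y = λ·(23 - 13) - 21 ≡ 24. → (13, 24)
4A: (13, 24) + (6, 17). λ = (17 - 24)/(6 - 13) ≡ 22/22 mod 29. 22⁻¹ ≡ 4 (mod 29), so λ ≡ 1.
  x = λ² - 13 - 6 = 1 - 19 ≡ 11; y = λ·(13 - 11) - 24 ≡ 7. → (11, 7)
4A = (11, 7).
Finally 4A + B:
(11, 7) + (20, 4). λ = (4 - 7)/(20 - 11) ≡ 26/9 mod 29. 9⁻¹ ≡ 13 (mod 29) since 9·13 = 117 ≡ 1, so λ ≡ 19.
  x = λ² - 11 - 20 = 361 - 31 ≡ 11; y = λ·(11 - 11) - 7 ≡ 22. → (11, 22)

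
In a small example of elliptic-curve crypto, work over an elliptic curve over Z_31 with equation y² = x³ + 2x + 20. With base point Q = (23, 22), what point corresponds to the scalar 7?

(2, 1)

Double-and-add on 7 = (111)₂. Start with Q = (23, 22) for the leading 1-bit.
double: tangent at (23, 22): λ = (3·23² + 2)/(2·22) ≡ 8/13. 13⁻¹ ≡ 12 (mod 31) since 13·12 = 156 ≡ 1, so λ ≡ 8·12 ≡ 3.
  x = λ² - 23 - 23 = 9 - 46 ≡ 25; y = λ·(23 - 25) - 22 ≡ 3. → (25, 3)
add Q: (25, 3) + (23, 22). λ = (22 - 3)/(23 - 25) ≡ 19/29 mod 31. 29⁻¹ ≡ 15 (mod 31), so λ ≡ 6.
  x = λ² - 25 - 23 = 36 - 48 ≡ 19; y = λ·(25 - 19) - 3 ≡ 2. → (19, 2)
double: tangent at (19, 2): λ = (3·19² + 2)/(2·2) ≡ 0/4. 4⁻¹ ≡ 8 (mod 31), so λ ≡ 0·8 ≡ 0.
  x = λ² - 19 - 19 = 0 - 38 ≡ 24; y = λ·(19 - 24) - 2 ≡ 29. → (24, 29)
add Q: (24, 29) + (23, 22). λ = (22 - 29)/(23 - 24) ≡ 24/30 mod 31. 30⁻¹ ≡ 30 (mod 31), so λ ≡ 7.
  x = λ² - 24 - 23 = 49 - 47 ≡ 2; y = λ·(24 - 2) - 29 ≡ 1. → (2, 1)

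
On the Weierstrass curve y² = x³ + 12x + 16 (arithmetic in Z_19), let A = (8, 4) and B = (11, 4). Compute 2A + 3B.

(7, 14)

First 2A:
Repeated addition: build up to 2A.
2A: tangent at (8, 4): λ = (3·8² + 12)/(2·4) ≡ 14/8. 8⁻¹ ≡ 12 (mod 19), so λ ≡ 14·12 ≡ 16.
  x = λ² - 8 - 8 = 256 - 16 ≡ 12; y = λ·(8 - 12) - 4 ≡ 8. → (12, 8)
2A = (12, 8).
Next 3B:
Repeated addition: build up to 3B.
2B: tangent at (11, 4): λ = (3·11² + 12)/(2·4) ≡ 14/8. 8⁻¹ ≡ 12 (mod 19), so λ ≡ 14·12 ≡ 16.
  x = λ² - 11 - 11 = 256 - 22 ≡ 6; y = λ·(11 - 6) - 4 ≡ 0. → (6, 0)
3B: (6, 0) + (11, 4). λ = (4 - 0)/(11 - 6) ≡ 4/5 mod 19. 5⁻¹ ≡ 4 (mod 19), so λ ≡ 16.
  x = λ² - 6 - 11 = 256 - 17 ≡ 11; y = λ·(6 - 11) - 0 ≡ 15. → (11, 15)
3B = (11, 15).
Finally 2A + 3B:
(12, 8) + (11, 15). λ = (15 - 8)/(11 - 12) ≡ 7/18 mod 19. 18⁻¹ ≡ 18 (mod 19) since 18·18 = 324 ≡ 1, so λ ≡ 12.
  x = λ² - 12 - 11 = 144 - 23 ≡ 7; y = λ·(12 - 7) - 8 ≡ 14. → (7, 14)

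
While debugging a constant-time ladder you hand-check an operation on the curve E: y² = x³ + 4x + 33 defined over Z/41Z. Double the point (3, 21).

(12, 28)

tangent at (3, 21): λ = (3·3² + 4)/(2·21) ≡ 31/1. 1⁻¹ ≡ 1 (mod 41), so λ ≡ 31·1 ≡ 31.
  x = λ² - 3 - 3 = 961 - 6 ≡ 12; y = λ·(3 - 12) - 21 ≡ 28. → (12, 28)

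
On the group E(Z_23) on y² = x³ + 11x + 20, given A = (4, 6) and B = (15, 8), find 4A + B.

First 4A:
Double-and-add on 4 = (100)₂. Start with A = (4, 6) for the leading 1-bit.
double: tangent at (4, 6): λ = (3·4² + 11)/(2·6) ≡ 13/12. 12⁻¹ ≡ 2 (mod 23) since 12·2 = 24 ≡ 1, so λ ≡ 13·2 ≡ 3.
  x = λ² - 4 - 4 = 9 - 8 ≡ 1; y = λ·(4 - 1) - 6 ≡ 3. → (1, 3)
double: tangent at (1, 3): λ = (3·1² + 11)/(2·3) ≡ 14/6. 6⁻¹ ≡ 4 (mod 23), so λ ≡ 14·4 ≡ 10.
  x = λ² - 1 - 1 = 100 - 2 ≡ 6; y = λ·(1 - 6) - 3 ≡ 16. → (6, 16)
4A = (6, 16).
Finally 4A + B:
(6, 16) + (15, 8). λ = (8 - 16)/(15 - 6) ≡ 15/9 mod 23. 9⁻¹ ≡ 18 (mod 23), so λ ≡ 17.
  x = λ² - 6 - 15 = 289 - 21 ≡ 15; y = λ·(6 - 15) - 16 ≡ 15. → (15, 15)

(15, 15)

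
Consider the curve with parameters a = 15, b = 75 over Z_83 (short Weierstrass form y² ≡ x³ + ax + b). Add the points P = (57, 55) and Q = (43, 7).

(57, 55) + (43, 7). λ = (7 - 55)/(43 - 57) ≡ 35/69 mod 83. 69⁻¹ ≡ 77 (mod 83), so λ ≡ 39.
  x = λ² - 57 - 43 = 1521 - 100 ≡ 10; y = λ·(57 - 10) - 55 ≡ 35. → (10, 35)

(10, 35)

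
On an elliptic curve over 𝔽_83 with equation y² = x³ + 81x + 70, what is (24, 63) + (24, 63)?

(62, 8)

tangent at (24, 63): λ = (3·24² + 81)/(2·63) ≡ 66/43. 43⁻¹ ≡ 56 (mod 83) since 43·56 = 2408 ≡ 1, so λ ≡ 66·56 ≡ 44.
  x = λ² - 24 - 24 = 1936 - 48 ≡ 62; y = λ·(24 - 62) - 63 ≡ 8. → (62, 8)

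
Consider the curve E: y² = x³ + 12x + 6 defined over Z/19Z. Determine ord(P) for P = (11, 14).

4

2P: tangent at (11, 14): λ = (3·11² + 12)/(2·14) ≡ 14/9. 9⁻¹ ≡ 17 (mod 19) since 9·17 = 153 ≡ 1, so λ ≡ 14·17 ≡ 10.
  x = λ² - 11 - 11 = 100 - 22 ≡ 2; y = λ·(11 - 2) - 14 ≡ 0. → (2, 0)
3P: (2, 0) + (11, 14). λ = (14 - 0)/(11 - 2) ≡ 14/9 mod 19. 9⁻¹ ≡ 17 (mod 19) since 9·17 = 153 ≡ 1, so λ ≡ 10.
  x = λ² - 2 - 11 = 100 - 13 ≡ 11; y = λ·(2 - 11) - 0 ≡ 5. → (11, 5)
4P: (11, 5) + (11, 14): same x and y₁ ≡ -y₂, so the sum is 𝒪.
4P = 𝒪, so the order is 4.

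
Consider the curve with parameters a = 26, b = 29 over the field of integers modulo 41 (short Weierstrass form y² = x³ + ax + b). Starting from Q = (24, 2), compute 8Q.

(23, 24)

Double-and-add on 8 = (1000)₂. Start with Q = (24, 2) for the leading 1-bit.
double: tangent at (24, 2): λ = (3·24² + 26)/(2·2) ≡ 32/4. 4⁻¹ ≡ 31 (mod 41), so λ ≡ 32·31 ≡ 8.
  x = λ² - 24 - 24 = 64 - 48 ≡ 16; y = λ·(24 - 16) - 2 ≡ 21. → (16, 21)
double: tangent at (16, 21): λ = (3·16² + 26)/(2·21) ≡ 15/1. 1⁻¹ ≡ 1 (mod 41) since 1·1 = 1 ≡ 1, so λ ≡ 15·1 ≡ 15.
  x = λ² - 16 - 16 = 225 - 32 ≡ 29; y = λ·(16 - 29) - 21 ≡ 30. → (29, 30)
double: tangent at (29, 30): λ = (3·29² + 26)/(2·30) ≡ 7/19. 19⁻¹ ≡ 13 (mod 41) since 19·13 = 247 ≡ 1, so λ ≡ 7·13 ≡ 9.
  x = λ² - 29 - 29 = 81 - 58 ≡ 23; y = λ·(29 - 23) - 30 ≡ 24. → (23, 24)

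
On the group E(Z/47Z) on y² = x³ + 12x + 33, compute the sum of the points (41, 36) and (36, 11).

(42, 6)

(41, 36) + (36, 11). λ = (11 - 36)/(36 - 41) ≡ 22/42 mod 47. 42⁻¹ ≡ 28 (mod 47), so λ ≡ 5.
  x = λ² - 41 - 36 = 25 - 77 ≡ 42; y = λ·(41 - 42) - 36 ≡ 6. → (42, 6)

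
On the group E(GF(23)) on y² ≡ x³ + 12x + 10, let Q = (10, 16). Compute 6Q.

(10, 16)

Repeated addition: build up to 6Q.
2Q: tangent at (10, 16): λ = (3·10² + 12)/(2·16) ≡ 13/9. 9⁻¹ ≡ 18 (mod 23) since 9·18 = 162 ≡ 1, so λ ≡ 13·18 ≡ 4.
  x = λ² - 10 - 10 = 16 - 20 ≡ 19; y = λ·(10 - 19) - 16 ≡ 17. → (19, 17)
3Q: (19, 17) + (10, 16). λ = (16 - 17)/(10 - 19) ≡ 22/14 mod 23. 14⁻¹ ≡ 5 (mod 23), so λ ≡ 18.
  x = λ² - 19 - 10 = 324 - 29 ≡ 19; y = λ·(19 - 19) - 17 ≡ 6. → (19, 6)
4Q: (19, 6) + (10, 16). λ = (16 - 6)/(10 - 19) ≡ 10/14 mod 23. 14⁻¹ ≡ 5 (mod 23), so λ ≡ 4.
  x = λ² - 19 - 10 = 16 - 29 ≡ 10; y = λ·(19 - 10) - 6 ≡ 7. → (10, 7)
5Q: (10, 7) + (10, 16): same x and y₁ ≡ -y₂, so the sum is the point at infinity.
6Q: the point at infinity + (10, 16) = (10, 16) (identity).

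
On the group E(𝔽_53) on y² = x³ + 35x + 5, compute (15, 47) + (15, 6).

The two points share x = 15 and their y-coordinates satisfy 47 + 6 ≡ 0 (mod 53), so they are inverses. Their sum is the point at infinity.

O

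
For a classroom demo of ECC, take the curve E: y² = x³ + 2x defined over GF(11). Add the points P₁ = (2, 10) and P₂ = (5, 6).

(2, 10) + (5, 6). λ = (6 - 10)/(5 - 2) ≡ 7/3 mod 11. 3⁻¹ ≡ 4 (mod 11), so λ ≡ 6.
  x = λ² - 2 - 5 = 36 - 7 ≡ 7; y = λ·(2 - 7) - 10 ≡ 4. → (7, 4)

(7, 4)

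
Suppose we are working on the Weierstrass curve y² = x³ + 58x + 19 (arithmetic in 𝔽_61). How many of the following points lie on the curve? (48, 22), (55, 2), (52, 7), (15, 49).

3

(48, 22): 22² ≡ 57, rhs ≡ 57 → on.
(55, 2): 2² ≡ 4, rhs ≡ 4 → on.
(52, 7): 7² ≡ 49, rhs ≡ 49 → on.
(15, 49): 49² ≡ 22, rhs ≡ 55 → off.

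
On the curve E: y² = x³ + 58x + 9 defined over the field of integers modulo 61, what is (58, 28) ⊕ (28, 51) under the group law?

(58, 28) + (28, 51). λ = (51 - 28)/(28 - 58) ≡ 23/31 mod 61. 31⁻¹ ≡ 2 (mod 61) since 31·2 = 62 ≡ 1, so λ ≡ 46.
  x = λ² - 58 - 28 = 2116 - 86 ≡ 17; y = λ·(58 - 17) - 28 ≡ 28. → (17, 28)

(17, 28)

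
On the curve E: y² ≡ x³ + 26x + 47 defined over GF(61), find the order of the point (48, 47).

10

2P: tangent at (48, 47): λ = (3·48² + 26)/(2·47) ≡ 45/33. 33⁻¹ ≡ 37 (mod 61), so λ ≡ 45·37 ≡ 18.
  x = λ² - 48 - 48 = 324 - 96 ≡ 45; y = λ·(48 - 45) - 47 ≡ 7. → (45, 7)
3P: (45, 7) + (48, 47). λ = (47 - 7)/(48 - 45) ≡ 40/3 mod 61. 3⁻¹ ≡ 41 (mod 61) since 3·41 = 123 ≡ 1, so λ ≡ 54.
  x = λ² - 45 - 48 = 2916 - 93 ≡ 17; y = λ·(45 - 17) - 7 ≡ 41. → (17, 41)
4P: (17, 41) + (48, 47). λ = (47 - 41)/(48 - 17) ≡ 6/31 mod 61. 31⁻¹ ≡ 2 (mod 61) since 31·2 = 62 ≡ 1, so λ ≡ 12.
  x = λ² - 17 - 48 = 144 - 65 ≡ 18; y = λ·(17 - 18) - 41 ≡ 8. → (18, 8)
5P: (18, 8) + (48, 47). λ = (47 - 8)/(48 - 18) ≡ 39/30 mod 61. 30⁻¹ ≡ 59 (mod 61), so λ ≡ 44.
  x = λ² - 18 - 48 = 1936 - 66 ≡ 40; y = λ·(18 - 40) - 8 ≡ 0. → (40, 0)
6P: (40, 0) + (48, 47). λ = (47 - 0)/(48 - 40) ≡ 47/8 mod 61. 8⁻¹ ≡ 23 (mod 61), so λ ≡ 44.
  x = λ² - 40 - 48 = 1936 - 88 ≡ 18; y = λ·(40 - 18) - 0 ≡ 53. → (18, 53)
7P: (18, 53) + (48, 47). λ = (47 - 53)/(48 - 18) ≡ 55/30 mod 61. 30⁻¹ ≡ 59 (mod 61) since 30·59 = 1770 ≡ 1, so λ ≡ 12.
  x = λ² - 18 - 48 = 144 - 66 ≡ 17; y = λ·(18 - 17) - 53 ≡ 20. → (17, 20)
8P: (17, 20) + (48, 47). λ = (47 - 20)/(48 - 17) ≡ 27/31 mod 61. 31⁻¹ ≡ 2 (mod 61) since 31·2 = 62 ≡ 1, so λ ≡ 54.
  x = λ² - 17 - 48 = 2916 - 65 ≡ 45; y = λ·(17 - 45) - 20 ≡ 54. → (45, 54)
9P: (45, 54) + (48, 47). λ = (47 - 54)/(48 - 45) ≡ 54/3 mod 61. 3⁻¹ ≡ 41 (mod 61) since 3·41 = 123 ≡ 1, so λ ≡ 18.
  x = λ² - 45 - 48 = 324 - 93 ≡ 48; y = λ·(45 - 48) - 54 ≡ 14. → (48, 14)
10P: (48, 14) + (48, 47): same x and y₁ ≡ -y₂, so the sum is O.
10P = O, so the order is 10.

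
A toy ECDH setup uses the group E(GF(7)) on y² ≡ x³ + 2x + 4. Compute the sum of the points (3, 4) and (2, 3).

(3, 4) + (2, 3). λ = (3 - 4)/(2 - 3) ≡ 6/6 mod 7. 6⁻¹ ≡ 6 (mod 7), so λ ≡ 1.
  x = λ² - 3 - 2 = 1 - 5 ≡ 3; y = λ·(3 - 3) - 4 ≡ 3. → (3, 3)

(3, 3)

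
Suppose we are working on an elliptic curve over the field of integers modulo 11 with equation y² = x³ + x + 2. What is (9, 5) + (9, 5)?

(8, 4)

tangent at (9, 5): λ = (3·9² + 1)/(2·5) ≡ 2/10. 10⁻¹ ≡ 10 (mod 11), so λ ≡ 2·10 ≡ 9.
  x = λ² - 9 - 9 = 81 - 18 ≡ 8; y = λ·(9 - 8) - 5 ≡ 4. → (8, 4)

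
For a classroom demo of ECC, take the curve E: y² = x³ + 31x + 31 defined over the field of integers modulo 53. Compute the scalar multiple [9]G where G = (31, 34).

Repeated addition: build up to 9G.
2G: tangent at (31, 34): λ = (3·31² + 31)/(2·34) ≡ 52/15. 15⁻¹ ≡ 46 (mod 53) since 15·46 = 690 ≡ 1, so λ ≡ 52·46 ≡ 7.
  x = λ² - 31 - 31 = 49 - 62 ≡ 40; y = λ·(31 - 40) - 34 ≡ 9. → (40, 9)
3G: (40, 9) + (31, 34). λ = (34 - 9)/(31 - 40) ≡ 25/44 mod 53. 44⁻¹ ≡ 47 (mod 53), so λ ≡ 9.
  x = λ² - 40 - 31 = 81 - 71 ≡ 10; y = λ·(40 - 10) - 9 ≡ 49. → (10, 49)
4G: (10, 49) + (31, 34). λ = (34 - 49)/(31 - 10) ≡ 38/21 mod 53. 21⁻¹ ≡ 48 (mod 53), so λ ≡ 22.
  x = λ² - 10 - 31 = 484 - 41 ≡ 19; y = λ·(10 - 19) - 49 ≡ 18. → (19, 18)
5G: (19, 18) + (31, 34). λ = (34 - 18)/(31 - 19) ≡ 16/12 mod 53. 12⁻¹ ≡ 31 (mod 53), so λ ≡ 19.
  x = λ² - 19 - 31 = 361 - 50 ≡ 46; y = λ·(19 - 46) - 18 ≡ 52. → (46, 52)
6G: (46, 52) + (31, 34). λ = (34 - 52)/(31 - 46) ≡ 35/38 mod 53. 38⁻¹ ≡ 7 (mod 53), so λ ≡ 33.
  x = λ² - 46 - 31 = 1089 - 77 ≡ 5; y = λ·(46 - 5) - 52 ≡ 29. → (5, 29)
7G: (5, 29) + (31, 34). λ = (34 - 29)/(31 - 5) ≡ 5/26 mod 53. 26⁻¹ ≡ 51 (mod 53), so λ ≡ 43.
  x = λ² - 5 - 31 = 1849 - 36 ≡ 11; y = λ·(5 - 11) - 29 ≡ 31. → (11, 31)
8G: (11, 31) + (31, 34). λ = (34 - 31)/(31 - 11) ≡ 3/20 mod 53. 20⁻¹ ≡ 8 (mod 53), so λ ≡ 24.
  x = λ² - 11 - 31 = 576 - 42 ≡ 4; y = λ·(11 - 4) - 31 ≡ 31. → (4, 31)
9G: (4, 31) + (31, 34). λ = (34 - 31)/(31 - 4) ≡ 3/27 mod 53. 27⁻¹ ≡ 2 (mod 53), so λ ≡ 6.
  x = λ² - 4 - 31 = 36 - 35 ≡ 1; y = λ·(4 - 1) - 31 ≡ 40. → (1, 40)

(1, 40)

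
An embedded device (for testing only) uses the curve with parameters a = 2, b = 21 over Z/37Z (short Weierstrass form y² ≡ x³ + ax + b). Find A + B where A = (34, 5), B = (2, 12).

(0, 13)

(34, 5) + (2, 12). λ = (12 - 5)/(2 - 34) ≡ 7/5 mod 37. 5⁻¹ ≡ 15 (mod 37) since 5·15 = 75 ≡ 1, so λ ≡ 31.
  x = λ² - 34 - 2 = 961 - 36 ≡ 0; y = λ·(34 - 0) - 5 ≡ 13. → (0, 13)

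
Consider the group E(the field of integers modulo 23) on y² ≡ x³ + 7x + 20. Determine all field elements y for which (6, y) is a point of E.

x³ + 7x + 20 = 278 ≡ 2 (mod 23).
Square roots of 2 mod 23: 5 and 18 (since 5² = 25 ≡ 2).

5, 18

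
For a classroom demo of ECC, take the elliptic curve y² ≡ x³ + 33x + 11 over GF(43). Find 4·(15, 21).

(6, 34)

Write Q = (15, 21).
Double-and-add on 4 = (100)₂. Start with Q = (15, 21) for the leading 1-bit.
double: tangent at (15, 21): λ = (3·15² + 33)/(2·21) ≡ 20/42. 42⁻¹ ≡ 42 (mod 43) since 42·42 = 1764 ≡ 1, so λ ≡ 20·42 ≡ 23.
  x = λ² - 15 - 15 = 529 - 30 ≡ 26; y = λ·(15 - 26) - 21 ≡ 27. → (26, 27)
double: tangent at (26, 27): λ = (3·26² + 33)/(2·27) ≡ 40/11. 11⁻¹ ≡ 4 (mod 43), so λ ≡ 40·4 ≡ 31.
  x = λ² - 26 - 26 = 961 - 52 ≡ 6; y = λ·(26 - 6) - 27 ≡ 34. → (6, 34)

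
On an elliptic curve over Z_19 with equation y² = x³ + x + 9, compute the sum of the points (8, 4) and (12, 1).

(8, 4) + (12, 1). λ = (1 - 4)/(12 - 8) ≡ 16/4 mod 19. 4⁻¹ ≡ 5 (mod 19), so λ ≡ 4.
  x = λ² - 8 - 12 = 16 - 20 ≡ 15; y = λ·(8 - 15) - 4 ≡ 6. → (15, 6)

(15, 6)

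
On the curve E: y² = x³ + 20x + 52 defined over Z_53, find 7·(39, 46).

(46, 24)

Write P = (39, 46).
Double-and-add on 7 = (111)₂. Start with P = (39, 46) for the leading 1-bit.
double: tangent at (39, 46): λ = (3·39² + 20)/(2·46) ≡ 25/39. 39⁻¹ ≡ 34 (mod 53), so λ ≡ 25·34 ≡ 2.
  x = λ² - 39 - 39 = 4 - 78 ≡ 32; y = λ·(39 - 32) - 46 ≡ 21. → (32, 21)
add P: (32, 21) + (39, 46). λ = (46 - 21)/(39 - 32) ≡ 25/7 mod 53. 7⁻¹ ≡ 38 (mod 53), so λ ≡ 49.
  x = λ² - 32 - 39 = 2401 - 71 ≡ 51; y = λ·(32 - 51) - 21 ≡ 2. → (51, 2)
double: tangent at (51, 2): λ = (3·51² + 20)/(2·2) ≡ 32/4. 4⁻¹ ≡ 40 (mod 53) since 4·40 = 160 ≡ 1, so λ ≡ 32·40 ≡ 8.
  x = λ² - 51 - 51 = 64 - 102 ≡ 15; y = λ·(51 - 15) - 2 ≡ 21. → (15, 21)
add P: (15, 21) + (39, 46). λ = (46 - 21)/(39 - 15) ≡ 25/24 mod 53. 24⁻¹ ≡ 42 (mod 53), so λ ≡ 43.
  x = λ² - 15 - 39 = 1849 - 54 ≡ 46; y = λ·(15 - 46) - 21 ≡ 24. → (46, 24)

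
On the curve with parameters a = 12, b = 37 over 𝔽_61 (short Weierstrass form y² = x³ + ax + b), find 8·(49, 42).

Write G = (49, 42).
Double-and-add on 8 = (1000)₂. Start with G = (49, 42) for the leading 1-bit.
double: tangent at (49, 42): λ = (3·49² + 12)/(2·42) ≡ 17/23. 23⁻¹ ≡ 8 (mod 61) since 23·8 = 184 ≡ 1, so λ ≡ 17·8 ≡ 14.
  x = λ² - 49 - 49 = 196 - 98 ≡ 37; y = λ·(49 - 37) - 42 ≡ 4. → (37, 4)
double: tangent at (37, 4): λ = (3·37² + 12)/(2·4) ≡ 32/8. 8⁻¹ ≡ 23 (mod 61), so λ ≡ 32·23 ≡ 4.
  x = λ² - 37 - 37 = 16 - 74 ≡ 3; y = λ·(37 - 3) - 4 ≡ 10. → (3, 10)
double: tangent at (3, 10): λ = (3·3² + 12)/(2·10) ≡ 39/20. 20⁻¹ ≡ 58 (mod 61) since 20·58 = 1160 ≡ 1, so λ ≡ 39·58 ≡ 5.
  x = λ² - 3 - 3 = 25 - 6 ≡ 19; y = λ·(3 - 19) - 10 ≡ 32. → (19, 32)

(19, 32)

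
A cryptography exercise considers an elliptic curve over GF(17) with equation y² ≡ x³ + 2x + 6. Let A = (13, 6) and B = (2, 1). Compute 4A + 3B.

(11, 13)

First 4A:
Repeated addition: build up to 4A.
2A: tangent at (13, 6): λ = (3·13² + 2)/(2·6) ≡ 16/12. 12⁻¹ ≡ 10 (mod 17) since 12·10 = 120 ≡ 1, so λ ≡ 16·10 ≡ 7.
  x = λ² - 13 - 13 = 49 - 26 ≡ 6; y = λ·(13 - 6) - 6 ≡ 9. → (6, 9)
3A: (6, 9) + (13, 6). λ = (6 - 9)/(13 - 6) ≡ 14/7 mod 17. 7⁻¹ ≡ 5 (mod 17) since 7·5 = 35 ≡ 1, so λ ≡ 2.
  x = λ² - 6 - 13 = 4 - 19 ≡ 2; y = λ·(6 - 2) - 9 ≡ 16. → (2, 16)
4A: (2, 16) + (13, 6). λ = (6 - 16)/(13 - 2) ≡ 7/11 mod 17. 11⁻¹ ≡ 14 (mod 17), so λ ≡ 13.
  x = λ² - 2 - 13 = 169 - 15 ≡ 1; y = λ·(2 - 1) - 16 ≡ 14. → (1, 14)
4A = (1, 14).
Next 3B:
Repeated addition: build up to 3B.
2B: tangent at (2, 1): λ = (3·2² + 2)/(2·1) ≡ 14/2. 2⁻¹ ≡ 9 (mod 17), so λ ≡ 14·9 ≡ 7.
  x = λ² - 2 - 2 = 49 - 4 ≡ 11; y = λ·(2 - 11) - 1 ≡ 4. → (11, 4)
3B: (11, 4) + (2, 1). λ = (1 - 4)/(2 - 11) ≡ 14/8 mod 17. 8⁻¹ ≡ 15 (mod 17), so λ ≡ 6.
  x = λ² - 11 - 2 = 36 - 13 ≡ 6; y = λ·(11 - 6) - 4 ≡ 9. → (6, 9)
3B = (6, 9).
Finally 4A + 3B:
(1, 14) + (6, 9). λ = (9 - 14)/(6 - 1) ≡ 12/5 mod 17. 5⁻¹ ≡ 7 (mod 17), so λ ≡ 16.
  x = λ² - 1 - 6 = 256 - 7 ≡ 11; y = λ·(1 - 11) - 14 ≡ 13. → (11, 13)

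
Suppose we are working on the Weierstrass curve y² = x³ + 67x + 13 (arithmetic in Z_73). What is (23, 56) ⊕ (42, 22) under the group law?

(23, 56) + (42, 22). λ = (22 - 56)/(42 - 23) ≡ 39/19 mod 73. 19⁻¹ ≡ 50 (mod 73) since 19·50 = 950 ≡ 1, so λ ≡ 52.
  x = λ² - 23 - 42 = 2704 - 65 ≡ 11; y = λ·(23 - 11) - 56 ≡ 57. → (11, 57)

(11, 57)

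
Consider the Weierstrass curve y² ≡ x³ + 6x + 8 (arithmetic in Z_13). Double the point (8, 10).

(7, 9)

tangent at (8, 10): λ = (3·8² + 6)/(2·10) ≡ 3/7. 7⁻¹ ≡ 2 (mod 13), so λ ≡ 3·2 ≡ 6.
  x = λ² - 8 - 8 = 36 - 16 ≡ 7; y = λ·(8 - 7) - 10 ≡ 9. → (7, 9)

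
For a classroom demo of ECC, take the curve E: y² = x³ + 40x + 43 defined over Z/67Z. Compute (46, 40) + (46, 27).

O

The two points share x = 46 and their y-coordinates satisfy 40 + 27 ≡ 0 (mod 67), so they are inverses. Their sum is the point at infinity.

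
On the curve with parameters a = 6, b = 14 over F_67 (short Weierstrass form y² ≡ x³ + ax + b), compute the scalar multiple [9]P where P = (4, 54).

(34, 27)

Double-and-add on 9 = (1001)₂. Start with P = (4, 54) for the leading 1-bit.
double: tangent at (4, 54): λ = (3·4² + 6)/(2·54) ≡ 54/41. 41⁻¹ ≡ 18 (mod 67), so λ ≡ 54·18 ≡ 34.
  x = λ² - 4 - 4 = 1156 - 8 ≡ 9; y = λ·(4 - 9) - 54 ≡ 44. → (9, 44)
double: tangent at (9, 44): λ = (3·9² + 6)/(2·44) ≡ 48/21. 21⁻¹ ≡ 16 (mod 67), so λ ≡ 48·16 ≡ 31.
  x = λ² - 9 - 9 = 961 - 18 ≡ 5; y = λ·(9 - 5) - 44 ≡ 13. → (5, 13)
double: tangent at (5, 13): λ = (3·5² + 6)/(2·13) ≡ 14/26. 26⁻¹ ≡ 49 (mod 67), so λ ≡ 14·49 ≡ 16.
  x = λ² - 5 - 5 = 256 - 10 ≡ 45; y = λ·(5 - 45) - 13 ≡ 17. → (45, 17)
add P: (45, 17) + (4, 54). λ = (54 - 17)/(4 - 45) ≡ 37/26 mod 67. 26⁻¹ ≡ 49 (mod 67), so λ ≡ 4.
  x = λ² - 45 - 4 = 16 - 49 ≡ 34; y = λ·(45 - 34) - 17 ≡ 27. → (34, 27)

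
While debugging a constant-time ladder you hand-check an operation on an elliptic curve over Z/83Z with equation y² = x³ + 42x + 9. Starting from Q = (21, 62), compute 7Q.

(15, 14)

Double-and-add on 7 = (111)₂. Start with Q = (21, 62) for the leading 1-bit.
double: tangent at (21, 62): λ = (3·21² + 42)/(2·62) ≡ 37/41. 41⁻¹ ≡ 81 (mod 83) since 41·81 = 3321 ≡ 1, so λ ≡ 37·81 ≡ 9.
  x = λ² - 21 - 21 = 81 - 42 ≡ 39; y = λ·(21 - 39) - 62 ≡ 25. → (39, 25)
add Q: (39, 25) + (21, 62). λ = (62 - 25)/(21 - 39) ≡ 37/65 mod 83. 65⁻¹ ≡ 23 (mod 83), so λ ≡ 21.
  x = λ² - 39 - 21 = 441 - 60 ≡ 49; y = λ·(39 - 49) - 25 ≡ 14. → (49, 14)
double: tangent at (49, 14): λ = (3·49² + 42)/(2·14) ≡ 24/28. 28⁻¹ ≡ 3 (mod 83) since 28·3 = 84 ≡ 1, so λ ≡ 24·3 ≡ 72.
  x = λ² - 49 - 49 = 5184 - 98 ≡ 23; y = λ·(49 - 23) - 14 ≡ 32. → (23, 32)
add Q: (23, 32) + (21, 62). λ = (62 - 32)/(21 - 23) ≡ 30/81 mod 83. 81⁻¹ ≡ 41 (mod 83) since 81·41 = 3321 ≡ 1, so λ ≡ 68.
  x = λ² - 23 - 21 = 4624 - 44 ≡ 15; y = λ·(23 - 15) - 32 ≡ 14. → (15, 14)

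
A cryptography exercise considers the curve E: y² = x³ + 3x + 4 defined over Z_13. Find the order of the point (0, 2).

2P: tangent at (0, 2): λ = (3·0² + 3)/(2·2) ≡ 3/4. 4⁻¹ ≡ 10 (mod 13), so λ ≡ 3·10 ≡ 4.
  x = λ² - 0 - 0 = 16 - 0 ≡ 3; y = λ·(0 - 3) - 2 ≡ 12. → (3, 12)
3P: (3, 12) + (0, 2). λ = (2 - 12)/(0 - 3) ≡ 3/10 mod 13. 10⁻¹ ≡ 4 (mod 13), so λ ≡ 12.
  x = λ² - 3 - 0 = 144 - 3 ≡ 11; y = λ·(3 - 11) - 12 ≡ 9. → (11, 9)
4P: (11, 9) + (0, 2). λ = (2 - 9)/(0 - 11) ≡ 6/2 mod 13. 2⁻¹ ≡ 7 (mod 13), so λ ≡ 3.
  x = λ² - 11 - 0 = 9 - 11 ≡ 11; y = λ·(11 - 11) - 9 ≡ 4. → (11, 4)
5P: (11, 4) + (0, 2). λ = (2 - 4)/(0 - 11) ≡ 11/2 mod 13. 2⁻¹ ≡ 7 (mod 13) since 2·7 = 14 ≡ 1, so λ ≡ 12.
  x = λ² - 11 - 0 = 144 - 11 ≡ 3; y = λ·(11 - 3) - 4 ≡ 1. → (3, 1)
6P: (3, 1) + (0, 2). λ = (2 - 1)/(0 - 3) ≡ 1/10 mod 13. 10⁻¹ ≡ 4 (mod 13), so λ ≡ 4.
  x = λ² - 3 - 0 = 16 - 3 ≡ 0; y = λ·(3 - 0) - 1 ≡ 11. → (0, 11)
7P: (0, 11) + (0, 2): same x and y₁ ≡ -y₂, so the sum is 𝒪.
7P = 𝒪, so the order is 7.

7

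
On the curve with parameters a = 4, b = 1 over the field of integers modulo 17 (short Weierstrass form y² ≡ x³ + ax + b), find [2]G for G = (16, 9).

tangent at (16, 9): λ = (3·16² + 4)/(2·9) ≡ 7/1. 1⁻¹ ≡ 1 (mod 17) since 1·1 = 1 ≡ 1, so λ ≡ 7·1 ≡ 7.
  x = λ² - 16 - 16 = 49 - 32 ≡ 0; y = λ·(16 - 0) - 9 ≡ 1. → (0, 1)

(0, 1)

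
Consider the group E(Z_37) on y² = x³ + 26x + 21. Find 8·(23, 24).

(12, 27)

Write Q = (23, 24).
Double-and-add on 8 = (1000)₂. Start with Q = (23, 24) for the leading 1-bit.
double: tangent at (23, 24): λ = (3·23² + 26)/(2·24) ≡ 22/11. 11⁻¹ ≡ 27 (mod 37) since 11·27 = 297 ≡ 1, so λ ≡ 22·27 ≡ 2.
  x = λ² - 23 - 23 = 4 - 46 ≡ 32; y = λ·(23 - 32) - 24 ≡ 32. → (32, 32)
double: tangent at (32, 32): λ = (3·32² + 26)/(2·32) ≡ 27/27. 27⁻¹ ≡ 11 (mod 37) since 27·11 = 297 ≡ 1, so λ ≡ 27·11 ≡ 1.
  x = λ² - 32 - 32 = 1 - 64 ≡ 11; y = λ·(32 - 11) - 32 ≡ 26. → (11, 26)
double: tangent at (11, 26): λ = (3·11² + 26)/(2·26) ≡ 19/15. 15⁻¹ ≡ 5 (mod 37), so λ ≡ 19·5 ≡ 21.
  x = λ² - 11 - 11 = 441 - 22 ≡ 12; y = λ·(11 - 12) - 26 ≡ 27. → (12, 27)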